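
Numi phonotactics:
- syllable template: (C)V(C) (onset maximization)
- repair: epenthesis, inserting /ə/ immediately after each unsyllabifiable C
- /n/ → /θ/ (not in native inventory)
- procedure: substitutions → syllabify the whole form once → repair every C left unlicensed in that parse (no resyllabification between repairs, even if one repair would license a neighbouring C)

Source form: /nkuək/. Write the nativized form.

Substitution: /n/ → /θ/, giving /θkuək/.
The consonants /θ/ cannot be parsed into a legal (C)V(C) syllable (at most one coda consonant is licensed; onsets are limited to one consonant).
Each unlicensed consonant becomes the onset of a new syllable: /θ/ → /θə/.

θəkuək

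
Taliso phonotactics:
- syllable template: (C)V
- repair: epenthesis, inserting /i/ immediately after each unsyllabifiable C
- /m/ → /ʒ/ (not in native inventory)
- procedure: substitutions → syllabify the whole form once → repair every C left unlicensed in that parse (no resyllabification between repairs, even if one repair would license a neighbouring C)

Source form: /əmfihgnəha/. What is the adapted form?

Substitution: /m/ → /ʒ/, giving /əʒfihgnəha/.
The consonants /ʒ/, /h/, /g/ cannot be parsed into a legal (C)V syllable (no codas are permitted; onsets are limited to one consonant).
Epenthesis after each stranded consonant: /ʒ/ → /ʒi/, /h/ → /hi/, /g/ → /gi/.

əʒifihiginəha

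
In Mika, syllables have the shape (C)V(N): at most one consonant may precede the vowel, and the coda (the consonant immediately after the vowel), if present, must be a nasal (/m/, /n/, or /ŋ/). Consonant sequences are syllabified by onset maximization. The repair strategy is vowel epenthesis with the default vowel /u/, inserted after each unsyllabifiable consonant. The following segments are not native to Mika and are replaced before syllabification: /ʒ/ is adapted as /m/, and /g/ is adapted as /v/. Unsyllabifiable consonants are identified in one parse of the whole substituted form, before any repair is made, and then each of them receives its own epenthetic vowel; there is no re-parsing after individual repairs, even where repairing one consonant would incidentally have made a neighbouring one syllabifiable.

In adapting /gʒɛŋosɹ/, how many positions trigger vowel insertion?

After substitution the input is /vmɛŋosɹ/.
The unsyllabifiable consonants are /v/, /s/, /ɹ/; each receives one epenthetic vowel.

3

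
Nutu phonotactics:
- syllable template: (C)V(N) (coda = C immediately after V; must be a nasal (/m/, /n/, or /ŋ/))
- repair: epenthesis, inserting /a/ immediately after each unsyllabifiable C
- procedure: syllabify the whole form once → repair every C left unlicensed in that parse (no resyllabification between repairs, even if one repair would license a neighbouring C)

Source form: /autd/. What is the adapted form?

Under (C)V(N), the unsyllabifiable consonants are /t/, /d/ (only a nasal (/m/, /n/, or /ŋ/) is licensed in coda position; onsets are limited to one consonant).
Inserting the epenthetic vowel yields /t/ → /ta/, /d/ → /da/.

autada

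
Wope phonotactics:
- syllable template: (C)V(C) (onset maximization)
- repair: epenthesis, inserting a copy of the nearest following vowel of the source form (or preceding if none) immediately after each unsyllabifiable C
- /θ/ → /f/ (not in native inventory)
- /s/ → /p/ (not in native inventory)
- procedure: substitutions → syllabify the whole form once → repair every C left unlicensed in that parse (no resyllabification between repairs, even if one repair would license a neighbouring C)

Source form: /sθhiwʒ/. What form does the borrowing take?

Substitution: /s/ → /p/, /θ/ → /f/, giving /pfhiwʒ/.
Under (C)V(C), the unsyllabifiable consonants are /p/, /f/, /ʒ/ (at most one coda consonant is licensed; onsets are limited to one consonant).
Each unlicensed consonant becomes the onset of a new syllable: /p/ → /pi/, /f/ → /fi/, /ʒ/ → /ʒi/.

pifihiwʒi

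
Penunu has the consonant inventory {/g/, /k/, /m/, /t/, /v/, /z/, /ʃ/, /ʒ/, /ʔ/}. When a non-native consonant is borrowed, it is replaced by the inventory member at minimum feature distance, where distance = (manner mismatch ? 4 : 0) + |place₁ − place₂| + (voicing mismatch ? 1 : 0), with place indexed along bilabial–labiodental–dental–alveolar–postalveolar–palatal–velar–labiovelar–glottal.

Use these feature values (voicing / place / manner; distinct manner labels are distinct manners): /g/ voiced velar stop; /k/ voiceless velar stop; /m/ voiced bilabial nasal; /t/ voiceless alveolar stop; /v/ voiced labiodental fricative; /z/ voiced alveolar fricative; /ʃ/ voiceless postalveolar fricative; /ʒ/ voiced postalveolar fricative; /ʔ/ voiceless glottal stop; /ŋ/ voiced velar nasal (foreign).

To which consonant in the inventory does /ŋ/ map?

g

/g/ is closest: manner differs (nasal→stop, +4), place distance 0 (velar→velar), same voicing; total 4. Next closest is /k/ at distance 5.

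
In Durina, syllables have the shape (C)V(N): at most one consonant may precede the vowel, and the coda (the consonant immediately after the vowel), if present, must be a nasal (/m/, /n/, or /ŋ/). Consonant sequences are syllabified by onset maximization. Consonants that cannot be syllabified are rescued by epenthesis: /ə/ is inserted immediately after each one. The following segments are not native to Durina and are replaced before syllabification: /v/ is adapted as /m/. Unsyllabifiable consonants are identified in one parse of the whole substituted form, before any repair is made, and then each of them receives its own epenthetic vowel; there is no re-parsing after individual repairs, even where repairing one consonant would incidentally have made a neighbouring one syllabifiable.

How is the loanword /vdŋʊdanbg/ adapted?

mədəŋʊdanbəgə

Substitution: /v/ → /m/, giving /mdŋʊdanbg/.
The consonants /m/, /d/, /b/, /g/ cannot be parsed into a legal (C)V(N) syllable (only a nasal (/m/, /n/, or /ŋ/) is licensed in coda position; onsets are limited to one consonant).
Inserting the epenthetic vowel yields /m/ → /mə/, /d/ → /də/, /b/ → /bə/, /g/ → /gə/.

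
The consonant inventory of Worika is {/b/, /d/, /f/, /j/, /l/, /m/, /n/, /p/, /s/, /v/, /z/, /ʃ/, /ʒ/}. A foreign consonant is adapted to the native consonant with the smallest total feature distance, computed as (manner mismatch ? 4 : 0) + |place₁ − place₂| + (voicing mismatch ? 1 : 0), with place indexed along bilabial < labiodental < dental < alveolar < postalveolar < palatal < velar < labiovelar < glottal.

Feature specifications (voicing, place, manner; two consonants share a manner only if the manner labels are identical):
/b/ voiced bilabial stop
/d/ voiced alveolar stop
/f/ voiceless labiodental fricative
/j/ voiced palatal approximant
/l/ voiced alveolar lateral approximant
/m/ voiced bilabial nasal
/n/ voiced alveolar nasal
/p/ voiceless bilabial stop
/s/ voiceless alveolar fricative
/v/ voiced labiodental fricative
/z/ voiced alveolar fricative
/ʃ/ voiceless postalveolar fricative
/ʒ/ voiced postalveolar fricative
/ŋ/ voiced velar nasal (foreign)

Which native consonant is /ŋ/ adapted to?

n

/n/ is closest: same manner (nasal), place distance 3 (velar→alveolar), same voicing; total 3. Next closest is /j/ at distance 5.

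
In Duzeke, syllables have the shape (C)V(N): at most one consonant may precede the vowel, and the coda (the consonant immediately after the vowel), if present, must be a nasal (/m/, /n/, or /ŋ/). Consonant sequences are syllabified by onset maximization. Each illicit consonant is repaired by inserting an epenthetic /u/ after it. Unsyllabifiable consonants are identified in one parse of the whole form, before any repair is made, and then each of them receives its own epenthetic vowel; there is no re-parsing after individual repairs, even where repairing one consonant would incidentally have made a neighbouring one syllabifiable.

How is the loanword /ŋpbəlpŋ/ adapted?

ŋupubəlupuŋu

The consonants /ŋ/, /p/, /l/, /p/, /ŋ/ cannot be parsed into a legal (C)V(N) syllable (only a nasal (/m/, /n/, or /ŋ/) is licensed in coda position; onsets are limited to one consonant).
Each unlicensed consonant becomes the onset of a new syllable: /ŋ/ → /ŋu/, /p/ → /pu/, /l/ → /lu/, /p/ → /pu/, /ŋ/ → /ŋu/.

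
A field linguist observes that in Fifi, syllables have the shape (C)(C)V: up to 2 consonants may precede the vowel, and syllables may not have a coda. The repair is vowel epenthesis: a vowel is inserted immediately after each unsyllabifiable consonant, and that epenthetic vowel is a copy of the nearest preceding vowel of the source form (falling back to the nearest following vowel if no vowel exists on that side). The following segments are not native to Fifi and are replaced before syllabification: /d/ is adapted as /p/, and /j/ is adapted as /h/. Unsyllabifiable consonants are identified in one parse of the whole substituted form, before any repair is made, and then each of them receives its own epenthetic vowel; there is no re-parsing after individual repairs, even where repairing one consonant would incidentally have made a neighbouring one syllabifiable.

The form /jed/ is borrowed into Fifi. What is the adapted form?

Substitution: /j/ → /h/, /d/ → /p/, giving /hep/.
The consonants /p/ cannot be parsed into a legal (C)(C)V syllable (no codas are permitted; onsets may contain at most 2 consonants).
Each unlicensed consonant becomes the onset of a new syllable: /p/ → /pe/.

hepe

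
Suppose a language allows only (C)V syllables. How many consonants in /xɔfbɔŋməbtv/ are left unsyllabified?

The consonants /f/, /ŋ/, /b/, /t/, /v/ cannot be parsed into a legal (C)V syllable (no codas are permitted; onsets are limited to one consonant).

5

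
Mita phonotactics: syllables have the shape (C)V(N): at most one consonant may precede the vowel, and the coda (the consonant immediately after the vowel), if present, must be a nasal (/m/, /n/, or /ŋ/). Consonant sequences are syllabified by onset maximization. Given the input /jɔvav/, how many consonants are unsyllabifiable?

1

The consonants /v/ cannot be parsed into a legal (C)V(N) syllable (only a nasal (/m/, /n/, or /ŋ/) is licensed in coda position; onsets are limited to one consonant).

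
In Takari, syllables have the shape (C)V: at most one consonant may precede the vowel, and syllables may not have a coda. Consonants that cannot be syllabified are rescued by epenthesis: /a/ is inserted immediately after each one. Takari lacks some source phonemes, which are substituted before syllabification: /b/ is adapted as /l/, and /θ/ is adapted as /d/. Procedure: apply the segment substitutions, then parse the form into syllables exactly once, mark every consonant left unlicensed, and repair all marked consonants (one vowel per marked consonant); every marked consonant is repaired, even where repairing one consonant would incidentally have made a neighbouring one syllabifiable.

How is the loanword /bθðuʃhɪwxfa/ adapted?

ladaðuʃahɪwaxafa

Substitution: /b/ → /l/, /θ/ → /d/, giving /ldðuʃhɪwxfa/.
The consonants /l/, /d/, /ʃ/, /w/, /x/ cannot be parsed into a legal (C)V syllable (no codas are permitted; onsets are limited to one consonant).
Epenthesis after each stranded consonant: /l/ → /la/, /d/ → /da/, /ʃ/ → /ʃa/, /w/ → /wa/, /x/ → /xa/.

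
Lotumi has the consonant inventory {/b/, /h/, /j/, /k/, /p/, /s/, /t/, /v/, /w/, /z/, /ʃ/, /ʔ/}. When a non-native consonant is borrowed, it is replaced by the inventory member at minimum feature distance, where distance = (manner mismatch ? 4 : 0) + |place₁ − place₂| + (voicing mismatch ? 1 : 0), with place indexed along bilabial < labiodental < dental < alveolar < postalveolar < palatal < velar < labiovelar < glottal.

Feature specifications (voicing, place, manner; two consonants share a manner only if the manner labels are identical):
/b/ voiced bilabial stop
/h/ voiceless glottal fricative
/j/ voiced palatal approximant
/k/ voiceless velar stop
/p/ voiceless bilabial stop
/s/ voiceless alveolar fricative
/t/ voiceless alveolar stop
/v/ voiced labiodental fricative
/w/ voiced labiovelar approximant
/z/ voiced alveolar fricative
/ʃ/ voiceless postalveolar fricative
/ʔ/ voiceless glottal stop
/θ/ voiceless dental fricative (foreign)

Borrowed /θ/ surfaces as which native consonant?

/s/ is closest: same manner (fricative), place distance 1 (dental→alveolar), same voicing; total 1. Next closest is /v/ at distance 2.

s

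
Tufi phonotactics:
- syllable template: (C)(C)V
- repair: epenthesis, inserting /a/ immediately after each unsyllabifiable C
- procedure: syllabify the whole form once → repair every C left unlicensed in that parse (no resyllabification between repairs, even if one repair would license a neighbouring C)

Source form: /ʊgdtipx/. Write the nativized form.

Under (C)(C)V, the unsyllabifiable consonants are /g/, /p/, /x/ (no codas are permitted; onsets may contain at most 2 consonants).
Each unlicensed consonant becomes the onset of a new syllable: /g/ → /ga/, /p/ → /pa/, /x/ → /xa/.

ʊgadtipaxa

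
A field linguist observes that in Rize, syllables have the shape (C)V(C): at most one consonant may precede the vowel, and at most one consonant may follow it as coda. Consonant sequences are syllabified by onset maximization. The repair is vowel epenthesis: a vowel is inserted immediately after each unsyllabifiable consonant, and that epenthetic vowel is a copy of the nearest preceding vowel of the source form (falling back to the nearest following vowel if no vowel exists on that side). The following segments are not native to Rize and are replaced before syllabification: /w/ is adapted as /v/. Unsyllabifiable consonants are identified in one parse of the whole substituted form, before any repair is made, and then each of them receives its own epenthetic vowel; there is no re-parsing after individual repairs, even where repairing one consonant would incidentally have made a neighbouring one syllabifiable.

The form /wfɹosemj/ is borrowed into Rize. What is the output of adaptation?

Substitution: /w/ → /v/, giving /vfɹosemj/.
The consonants /v/, /f/, /j/ cannot be parsed into a legal (C)V(C) syllable (at most one coda consonant is licensed; onsets are limited to one consonant).
Inserting the epenthetic vowel yields /v/ → /vo/, /f/ → /fo/, /j/ → /je/.

vofoɹosemje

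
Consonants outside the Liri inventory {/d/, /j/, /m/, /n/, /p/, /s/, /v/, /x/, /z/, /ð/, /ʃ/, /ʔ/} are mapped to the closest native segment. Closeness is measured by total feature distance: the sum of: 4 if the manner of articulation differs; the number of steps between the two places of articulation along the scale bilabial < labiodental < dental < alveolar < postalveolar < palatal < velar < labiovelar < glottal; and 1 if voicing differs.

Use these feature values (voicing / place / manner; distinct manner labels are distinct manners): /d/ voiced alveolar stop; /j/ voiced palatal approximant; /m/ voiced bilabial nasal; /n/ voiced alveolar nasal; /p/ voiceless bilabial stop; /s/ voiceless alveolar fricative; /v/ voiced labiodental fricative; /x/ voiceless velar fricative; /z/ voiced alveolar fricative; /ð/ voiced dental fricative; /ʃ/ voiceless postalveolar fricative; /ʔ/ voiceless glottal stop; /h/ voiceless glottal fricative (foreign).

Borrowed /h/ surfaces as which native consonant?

x

/x/ is closest: same manner (fricative), place distance 2 (glottal→velar), same voicing; total 2. Next closest is /ʃ/ at distance 4.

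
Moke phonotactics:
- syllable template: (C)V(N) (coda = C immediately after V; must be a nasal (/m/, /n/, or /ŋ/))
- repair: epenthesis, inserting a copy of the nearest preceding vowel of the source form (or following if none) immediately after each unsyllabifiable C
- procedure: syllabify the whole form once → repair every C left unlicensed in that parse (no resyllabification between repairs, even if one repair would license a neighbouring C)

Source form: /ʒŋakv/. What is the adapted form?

Syllabifying with onset maximization leaves /ʒ/, /k/, /v/ stranded (only a nasal (/m/, /n/, or /ŋ/) is licensed in coda position; onsets are limited to one consonant).
Each unlicensed consonant becomes the onset of a new syllable: /ʒ/ → /ʒa/, /k/ → /ka/, /v/ → /va/.

ʒaŋakava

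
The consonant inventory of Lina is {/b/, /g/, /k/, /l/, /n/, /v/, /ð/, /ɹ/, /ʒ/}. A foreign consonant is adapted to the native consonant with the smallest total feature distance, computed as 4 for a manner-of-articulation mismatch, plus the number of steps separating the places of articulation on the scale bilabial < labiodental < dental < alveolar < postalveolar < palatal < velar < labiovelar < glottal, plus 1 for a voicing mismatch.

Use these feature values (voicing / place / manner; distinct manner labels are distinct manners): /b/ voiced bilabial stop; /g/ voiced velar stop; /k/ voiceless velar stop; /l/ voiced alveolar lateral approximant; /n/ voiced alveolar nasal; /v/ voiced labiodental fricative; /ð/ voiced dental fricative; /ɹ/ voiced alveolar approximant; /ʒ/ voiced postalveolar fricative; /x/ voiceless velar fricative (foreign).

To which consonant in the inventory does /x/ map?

ʒ

/ʒ/ is closest: same manner (fricative), place distance 2 (velar→postalveolar), voicing differs (+1); total 3. Next closest is /k/ at distance 4.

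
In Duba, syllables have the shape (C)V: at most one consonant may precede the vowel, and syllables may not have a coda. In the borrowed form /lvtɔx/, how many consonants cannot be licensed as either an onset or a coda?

3

Under (C)V, the unsyllabifiable consonants are /l/, /v/, /x/ (no codas are permitted; onsets are limited to one consonant).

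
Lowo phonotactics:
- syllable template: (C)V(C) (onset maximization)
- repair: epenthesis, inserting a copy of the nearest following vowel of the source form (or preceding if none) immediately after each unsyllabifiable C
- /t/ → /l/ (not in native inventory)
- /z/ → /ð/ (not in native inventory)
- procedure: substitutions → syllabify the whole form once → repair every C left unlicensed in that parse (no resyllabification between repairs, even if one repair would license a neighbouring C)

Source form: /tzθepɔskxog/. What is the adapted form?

leðeθepɔskoxog

Substitution: /t/ → /l/, /z/ → /ð/, giving /lðθepɔskxog/.
Under (C)V(C), the unsyllabifiable consonants are /l/, /ð/, /k/ (at most one coda consonant is licensed; onsets are limited to one consonant).
Inserting the epenthetic vowel yields /l/ → /le/, /ð/ → /ðe/, /k/ → /ko/.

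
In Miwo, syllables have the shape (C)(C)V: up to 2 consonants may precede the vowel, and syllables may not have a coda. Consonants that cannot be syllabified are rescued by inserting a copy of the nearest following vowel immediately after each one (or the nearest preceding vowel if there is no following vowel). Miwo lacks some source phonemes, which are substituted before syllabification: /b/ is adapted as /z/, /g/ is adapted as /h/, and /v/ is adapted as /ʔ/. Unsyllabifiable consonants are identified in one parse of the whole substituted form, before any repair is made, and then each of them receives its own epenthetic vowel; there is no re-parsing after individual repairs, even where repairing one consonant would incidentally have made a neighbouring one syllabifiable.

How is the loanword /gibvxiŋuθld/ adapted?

Substitution: /g/ → /h/, /b/ → /z/, /v/ → /ʔ/, giving /hizʔxiŋuθld/.
Syllabifying with onset maximization leaves /z/, /θ/, /l/, /d/ stranded (no codas are permitted; onsets may contain at most 2 consonants).
Each unlicensed consonant becomes the onset of a new syllable: /z/ → /zi/, /θ/ → /θu/, /l/ → /lu/, /d/ → /du/.

hiziʔxiŋuθuludu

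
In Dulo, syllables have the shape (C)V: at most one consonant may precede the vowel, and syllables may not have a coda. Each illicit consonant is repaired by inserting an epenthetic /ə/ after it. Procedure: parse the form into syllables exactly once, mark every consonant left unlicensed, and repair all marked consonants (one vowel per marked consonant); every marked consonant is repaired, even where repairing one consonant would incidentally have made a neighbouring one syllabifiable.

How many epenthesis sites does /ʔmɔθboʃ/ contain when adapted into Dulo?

3

The unsyllabifiable consonants are /ʔ/, /θ/, /ʃ/; each receives one epenthetic vowel.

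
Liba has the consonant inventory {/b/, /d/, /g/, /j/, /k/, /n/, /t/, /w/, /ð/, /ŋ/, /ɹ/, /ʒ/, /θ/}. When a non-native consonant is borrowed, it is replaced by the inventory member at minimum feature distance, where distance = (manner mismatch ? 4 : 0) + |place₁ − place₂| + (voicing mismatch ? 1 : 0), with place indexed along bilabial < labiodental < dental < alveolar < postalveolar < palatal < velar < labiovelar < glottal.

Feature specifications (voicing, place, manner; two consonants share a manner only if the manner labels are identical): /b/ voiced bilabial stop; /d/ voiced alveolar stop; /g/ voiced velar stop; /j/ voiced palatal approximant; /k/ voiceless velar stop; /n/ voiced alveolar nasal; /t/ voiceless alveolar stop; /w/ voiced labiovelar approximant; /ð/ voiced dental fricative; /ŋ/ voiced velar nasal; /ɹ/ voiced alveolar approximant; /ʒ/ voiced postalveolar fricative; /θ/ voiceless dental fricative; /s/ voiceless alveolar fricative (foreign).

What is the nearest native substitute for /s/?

/θ/ is closest: same manner (fricative), place distance 1 (alveolar→dental), same voicing; total 1. Next closest is /ð/ at distance 2.

θ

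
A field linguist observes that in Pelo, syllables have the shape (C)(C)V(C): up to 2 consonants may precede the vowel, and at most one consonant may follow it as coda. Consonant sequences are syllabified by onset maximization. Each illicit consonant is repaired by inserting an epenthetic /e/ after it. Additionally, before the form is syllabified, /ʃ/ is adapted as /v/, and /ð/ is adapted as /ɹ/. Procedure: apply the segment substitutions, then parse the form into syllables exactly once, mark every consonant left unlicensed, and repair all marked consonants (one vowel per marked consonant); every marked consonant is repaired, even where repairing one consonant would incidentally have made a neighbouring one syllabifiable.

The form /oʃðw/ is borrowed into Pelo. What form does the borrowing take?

ovɹewe

Substitution: /ʃ/ → /v/, /ð/ → /ɹ/, giving /ovɹw/.
Syllabifying with onset maximization leaves /ɹ/, /w/ stranded (at most one coda consonant is licensed; onsets may contain at most 2 consonants).
Each unlicensed consonant becomes the onset of a new syllable: /ɹ/ → /ɹe/, /w/ → /we/.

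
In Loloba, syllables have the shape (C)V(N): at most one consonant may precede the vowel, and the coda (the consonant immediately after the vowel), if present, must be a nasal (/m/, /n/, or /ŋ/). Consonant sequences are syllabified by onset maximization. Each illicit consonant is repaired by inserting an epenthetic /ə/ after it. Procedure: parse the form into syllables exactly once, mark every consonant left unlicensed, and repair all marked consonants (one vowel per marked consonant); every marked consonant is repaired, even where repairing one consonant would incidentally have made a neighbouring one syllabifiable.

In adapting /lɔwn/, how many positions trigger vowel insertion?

The unsyllabifiable consonants are /w/, /n/; each receives one epenthetic vowel.

2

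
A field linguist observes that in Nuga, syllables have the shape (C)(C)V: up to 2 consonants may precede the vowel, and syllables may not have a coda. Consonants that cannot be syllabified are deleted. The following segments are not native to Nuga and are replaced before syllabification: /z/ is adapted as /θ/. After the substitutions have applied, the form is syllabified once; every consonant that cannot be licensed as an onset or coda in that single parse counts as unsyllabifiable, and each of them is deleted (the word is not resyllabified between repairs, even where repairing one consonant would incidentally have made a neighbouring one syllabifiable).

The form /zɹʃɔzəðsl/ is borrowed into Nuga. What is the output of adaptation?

Substitution: /z/ → /θ/, giving /θɹʃɔθəðsl/.
The consonants /θ/, /ð/, /s/, /l/ cannot be parsed into a legal (C)(C)V syllable (no codas are permitted; onsets may contain at most 2 consonants).
Each unlicensed consonant is deleted: /θ/, /ð/, /s/, /l/.

ɹʃɔθə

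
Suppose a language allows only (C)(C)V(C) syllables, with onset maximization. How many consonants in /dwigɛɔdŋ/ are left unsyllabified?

1

Under (C)(C)V(C), the unsyllabifiable consonants are /ŋ/ (at most one coda consonant is licensed; onsets may contain at most 2 consonants).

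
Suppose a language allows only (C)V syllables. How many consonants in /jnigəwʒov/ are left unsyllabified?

3

The consonants /j/, /w/, /v/ cannot be parsed into a legal (C)V syllable (no codas are permitted; onsets are limited to one consonant).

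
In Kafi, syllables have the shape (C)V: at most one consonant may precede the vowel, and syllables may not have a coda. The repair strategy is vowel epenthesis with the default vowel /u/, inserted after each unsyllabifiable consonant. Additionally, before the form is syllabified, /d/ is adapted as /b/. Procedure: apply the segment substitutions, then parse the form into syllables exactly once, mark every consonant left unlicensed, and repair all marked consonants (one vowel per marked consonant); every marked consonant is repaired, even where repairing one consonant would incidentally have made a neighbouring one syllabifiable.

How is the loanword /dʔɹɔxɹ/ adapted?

Substitution: /d/ → /b/, giving /bʔɹɔxɹ/.
Syllabifying with onset maximization leaves /b/, /ʔ/, /x/, /ɹ/ stranded (no codas are permitted; onsets are limited to one consonant).
Inserting the epenthetic vowel yields /b/ → /bu/, /ʔ/ → /ʔu/, /x/ → /xu/, /ɹ/ → /ɹu/.

buʔuɹɔxuɹu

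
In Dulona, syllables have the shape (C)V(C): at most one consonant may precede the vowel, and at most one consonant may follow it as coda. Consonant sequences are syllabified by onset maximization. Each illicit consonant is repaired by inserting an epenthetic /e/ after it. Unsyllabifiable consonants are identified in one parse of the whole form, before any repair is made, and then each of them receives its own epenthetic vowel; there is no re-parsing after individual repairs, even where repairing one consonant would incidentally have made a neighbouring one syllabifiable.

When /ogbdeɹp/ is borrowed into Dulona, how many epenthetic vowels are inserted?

2

The unsyllabifiable consonants are /b/, /p/; each receives one epenthetic vowel.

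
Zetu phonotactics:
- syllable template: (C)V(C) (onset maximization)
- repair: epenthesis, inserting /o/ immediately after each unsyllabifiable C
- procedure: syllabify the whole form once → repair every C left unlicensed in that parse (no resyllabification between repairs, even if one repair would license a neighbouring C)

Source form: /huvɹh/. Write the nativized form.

Syllabifying with onset maximization leaves /ɹ/, /h/ stranded (at most one coda consonant is licensed; onsets are limited to one consonant).
Inserting the epenthetic vowel yields /ɹ/ → /ɹo/, /h/ → /ho/.

huvɹoho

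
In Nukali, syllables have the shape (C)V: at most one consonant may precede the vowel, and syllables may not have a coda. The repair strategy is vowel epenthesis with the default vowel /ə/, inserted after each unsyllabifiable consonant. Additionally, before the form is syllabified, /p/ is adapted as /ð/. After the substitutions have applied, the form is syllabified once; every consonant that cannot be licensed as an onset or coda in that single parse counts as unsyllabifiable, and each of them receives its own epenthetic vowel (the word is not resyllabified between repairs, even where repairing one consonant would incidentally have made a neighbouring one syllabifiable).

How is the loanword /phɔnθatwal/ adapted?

ðəhɔnəθatəwalə

Substitution: /p/ → /ð/, giving /ðhɔnθatwal/.
Under (C)V, the unsyllabifiable consonants are /ð/, /n/, /t/, /l/ (no codas are permitted; onsets are limited to one consonant).
Inserting the epenthetic vowel yields /ð/ → /ðə/, /n/ → /nə/, /t/ → /tə/, /l/ → /lə/.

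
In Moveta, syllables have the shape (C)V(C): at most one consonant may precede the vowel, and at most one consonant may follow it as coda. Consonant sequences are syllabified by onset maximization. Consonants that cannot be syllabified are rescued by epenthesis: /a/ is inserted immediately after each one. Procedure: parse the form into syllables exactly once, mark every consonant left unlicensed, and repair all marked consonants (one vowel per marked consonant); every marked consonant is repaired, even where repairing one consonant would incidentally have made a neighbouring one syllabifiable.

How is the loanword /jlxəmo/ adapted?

jalaxəmo

Syllabifying with onset maximization leaves /j/, /l/ stranded (at most one coda consonant is licensed; onsets are limited to one consonant).
Inserting the epenthetic vowel yields /j/ → /ja/, /l/ → /la/.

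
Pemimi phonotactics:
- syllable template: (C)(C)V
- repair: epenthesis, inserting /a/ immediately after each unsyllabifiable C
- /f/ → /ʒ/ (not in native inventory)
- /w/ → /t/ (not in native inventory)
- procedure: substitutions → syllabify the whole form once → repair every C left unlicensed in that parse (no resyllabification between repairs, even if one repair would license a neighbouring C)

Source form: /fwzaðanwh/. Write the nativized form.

ʒatzaðanataha

Substitution: /f/ → /ʒ/, /w/ → /t/, giving /ʒtzaðanth/.
Under (C)(C)V, the unsyllabifiable consonants are /ʒ/, /n/, /t/, /h/ (no codas are permitted; onsets may contain at most 2 consonants).
Epenthesis after each stranded consonant: /ʒ/ → /ʒa/, /n/ → /na/, /t/ → /ta/, /h/ → /ha/.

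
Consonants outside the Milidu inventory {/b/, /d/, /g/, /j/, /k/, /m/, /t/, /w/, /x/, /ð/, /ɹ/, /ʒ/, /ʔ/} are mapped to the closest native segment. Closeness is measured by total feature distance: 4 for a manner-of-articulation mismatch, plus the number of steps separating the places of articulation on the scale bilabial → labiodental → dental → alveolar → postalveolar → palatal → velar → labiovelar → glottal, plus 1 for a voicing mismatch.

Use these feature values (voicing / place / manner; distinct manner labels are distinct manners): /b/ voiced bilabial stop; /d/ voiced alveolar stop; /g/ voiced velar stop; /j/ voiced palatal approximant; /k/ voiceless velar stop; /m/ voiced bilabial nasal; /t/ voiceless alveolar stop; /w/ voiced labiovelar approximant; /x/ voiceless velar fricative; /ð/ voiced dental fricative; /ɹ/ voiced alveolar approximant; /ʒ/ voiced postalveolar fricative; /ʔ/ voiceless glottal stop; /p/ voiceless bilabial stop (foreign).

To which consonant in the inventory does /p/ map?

b

/b/ is closest: same manner (stop), place distance 0 (bilabial→bilabial), voicing differs (+1); total 1. Next closest is /t/ at distance 3.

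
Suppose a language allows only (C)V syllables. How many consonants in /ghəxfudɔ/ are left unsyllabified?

Under (C)V, the unsyllabifiable consonants are /g/, /x/ (no codas are permitted; onsets are limited to one consonant).

2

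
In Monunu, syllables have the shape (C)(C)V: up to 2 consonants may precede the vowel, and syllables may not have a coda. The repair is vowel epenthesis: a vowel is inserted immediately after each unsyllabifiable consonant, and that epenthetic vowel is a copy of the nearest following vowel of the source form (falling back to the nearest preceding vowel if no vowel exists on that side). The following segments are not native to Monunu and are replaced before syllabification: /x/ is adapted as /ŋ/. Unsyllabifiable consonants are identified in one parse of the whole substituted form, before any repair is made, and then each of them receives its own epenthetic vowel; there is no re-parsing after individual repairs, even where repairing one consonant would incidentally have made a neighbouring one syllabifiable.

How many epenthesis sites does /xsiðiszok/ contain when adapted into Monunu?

After substitution the input is /ŋsiðiszok/.
The unsyllabifiable consonants are /k/; each receives one epenthetic vowel.

1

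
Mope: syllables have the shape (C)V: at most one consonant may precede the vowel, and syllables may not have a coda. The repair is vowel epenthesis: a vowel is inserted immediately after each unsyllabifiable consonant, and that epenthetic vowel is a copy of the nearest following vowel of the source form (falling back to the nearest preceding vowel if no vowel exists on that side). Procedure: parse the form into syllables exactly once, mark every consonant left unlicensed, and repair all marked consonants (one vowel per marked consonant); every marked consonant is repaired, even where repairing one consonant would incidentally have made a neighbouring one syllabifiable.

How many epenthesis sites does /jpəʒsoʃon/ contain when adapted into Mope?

3

The unsyllabifiable consonants are /j/, /ʒ/, /n/; each receives one epenthetic vowel.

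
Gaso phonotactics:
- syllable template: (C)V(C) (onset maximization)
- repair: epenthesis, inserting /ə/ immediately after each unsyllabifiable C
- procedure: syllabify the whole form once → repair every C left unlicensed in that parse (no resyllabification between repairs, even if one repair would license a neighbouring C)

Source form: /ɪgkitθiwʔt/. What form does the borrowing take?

ɪgkitθiwʔətə

The consonants /ʔ/, /t/ cannot be parsed into a legal (C)V(C) syllable (at most one coda consonant is licensed; onsets are limited to one consonant).
Epenthesis after each stranded consonant: /ʔ/ → /ʔə/, /t/ → /tə/.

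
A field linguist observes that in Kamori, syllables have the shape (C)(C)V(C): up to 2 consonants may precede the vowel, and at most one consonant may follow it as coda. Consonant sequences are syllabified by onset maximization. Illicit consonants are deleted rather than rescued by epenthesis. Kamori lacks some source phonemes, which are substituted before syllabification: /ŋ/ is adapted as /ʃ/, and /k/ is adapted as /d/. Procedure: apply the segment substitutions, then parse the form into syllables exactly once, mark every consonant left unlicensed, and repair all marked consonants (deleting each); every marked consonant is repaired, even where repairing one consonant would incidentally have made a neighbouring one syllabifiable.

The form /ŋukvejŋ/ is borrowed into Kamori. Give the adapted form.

Substitution: /ŋ/ → /ʃ/, /k/ → /d/, giving /ʃudvejʃ/.
Under (C)(C)V(C), the unsyllabifiable consonants are /ʃ/ (at most one coda consonant is licensed; onsets may contain at most 2 consonants).
Deleting the stranded consonants removes /ʃ/.

ʃudvej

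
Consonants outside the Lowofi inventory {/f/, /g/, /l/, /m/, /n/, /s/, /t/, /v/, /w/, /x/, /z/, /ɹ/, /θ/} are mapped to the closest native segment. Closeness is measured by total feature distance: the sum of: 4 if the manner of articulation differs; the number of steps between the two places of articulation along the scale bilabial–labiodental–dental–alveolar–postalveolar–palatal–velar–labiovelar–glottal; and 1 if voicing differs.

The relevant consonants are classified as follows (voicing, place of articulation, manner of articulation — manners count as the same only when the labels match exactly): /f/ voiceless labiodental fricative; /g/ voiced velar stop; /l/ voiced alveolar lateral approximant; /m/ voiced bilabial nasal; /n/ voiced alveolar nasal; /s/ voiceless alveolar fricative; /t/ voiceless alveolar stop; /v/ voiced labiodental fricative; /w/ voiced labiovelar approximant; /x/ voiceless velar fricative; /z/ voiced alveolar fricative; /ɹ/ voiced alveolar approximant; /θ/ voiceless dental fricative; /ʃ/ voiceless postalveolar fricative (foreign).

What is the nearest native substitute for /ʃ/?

/s/ is closest: same manner (fricative), place distance 1 (postalveolar→alveolar), same voicing; total 1. Next closest is /x/ at distance 2.

s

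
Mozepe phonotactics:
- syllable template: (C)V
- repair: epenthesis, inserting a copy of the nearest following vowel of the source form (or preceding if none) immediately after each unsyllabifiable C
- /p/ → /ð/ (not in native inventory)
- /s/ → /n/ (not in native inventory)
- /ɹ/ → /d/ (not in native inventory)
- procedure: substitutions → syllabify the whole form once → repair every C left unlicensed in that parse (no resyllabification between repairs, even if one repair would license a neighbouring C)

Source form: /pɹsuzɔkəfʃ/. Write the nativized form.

ðudunuzɔkəfəʃə

Substitution: /p/ → /ð/, /ɹ/ → /d/, /s/ → /n/, giving /ðdnuzɔkəfʃ/.
Under (C)V, the unsyllabifiable consonants are /ð/, /d/, /f/, /ʃ/ (no codas are permitted; onsets are limited to one consonant).
Each unlicensed consonant becomes the onset of a new syllable: /ð/ → /ðu/, /d/ → /du/, /f/ → /fə/, /ʃ/ → /ʃə/.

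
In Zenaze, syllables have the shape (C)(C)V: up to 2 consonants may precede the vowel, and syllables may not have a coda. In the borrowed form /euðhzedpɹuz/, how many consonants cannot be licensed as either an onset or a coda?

Syllabifying with onset maximization leaves /ð/, /d/, /z/ stranded (no codas are permitted; onsets may contain at most 2 consonants).

3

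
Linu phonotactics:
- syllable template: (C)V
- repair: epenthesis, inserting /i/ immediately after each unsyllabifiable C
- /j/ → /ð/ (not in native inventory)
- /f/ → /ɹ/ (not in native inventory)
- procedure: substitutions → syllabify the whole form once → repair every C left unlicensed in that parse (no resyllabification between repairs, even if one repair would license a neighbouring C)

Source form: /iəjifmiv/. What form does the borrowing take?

Substitution: /j/ → /ð/, /f/ → /ɹ/, giving /iəðiɹmiv/.
The consonants /ɹ/, /v/ cannot be parsed into a legal (C)V syllable (no codas are permitted; onsets are limited to one consonant).
Epenthesis after each stranded consonant: /ɹ/ → /ɹi/, /v/ → /vi/.

iəðiɹimivi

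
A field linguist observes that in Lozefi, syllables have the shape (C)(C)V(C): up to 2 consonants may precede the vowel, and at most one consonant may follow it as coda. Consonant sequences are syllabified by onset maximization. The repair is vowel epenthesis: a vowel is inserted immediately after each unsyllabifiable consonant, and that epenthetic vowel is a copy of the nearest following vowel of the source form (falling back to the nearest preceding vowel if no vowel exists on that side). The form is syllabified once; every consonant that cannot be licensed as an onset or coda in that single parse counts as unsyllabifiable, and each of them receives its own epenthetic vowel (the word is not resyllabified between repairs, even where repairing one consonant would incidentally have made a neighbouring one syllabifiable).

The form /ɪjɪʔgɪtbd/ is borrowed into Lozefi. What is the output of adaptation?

ɪjɪʔgɪtbɪdɪ

The consonants /b/, /d/ cannot be parsed into a legal (C)(C)V(C) syllable (at most one coda consonant is licensed; onsets may contain at most 2 consonants).
Each unlicensed consonant becomes the onset of a new syllable: /b/ → /bɪ/, /d/ → /dɪ/.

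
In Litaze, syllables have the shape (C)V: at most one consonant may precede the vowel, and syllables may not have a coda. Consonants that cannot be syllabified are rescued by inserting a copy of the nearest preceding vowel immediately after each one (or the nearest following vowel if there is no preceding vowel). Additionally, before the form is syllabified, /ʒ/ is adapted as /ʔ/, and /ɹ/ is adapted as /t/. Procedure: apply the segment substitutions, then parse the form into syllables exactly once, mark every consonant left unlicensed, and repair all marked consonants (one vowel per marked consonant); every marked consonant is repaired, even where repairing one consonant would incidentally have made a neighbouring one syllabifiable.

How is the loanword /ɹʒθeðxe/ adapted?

teʔeθeðexe

Substitution: /ɹ/ → /t/, /ʒ/ → /ʔ/, giving /tʔθeðxe/.
The consonants /t/, /ʔ/, /ð/ cannot be parsed into a legal (C)V syllable (no codas are permitted; onsets are limited to one consonant).
Epenthesis after each stranded consonant: /t/ → /te/, /ʔ/ → /ʔe/, /ð/ → /ðe/.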